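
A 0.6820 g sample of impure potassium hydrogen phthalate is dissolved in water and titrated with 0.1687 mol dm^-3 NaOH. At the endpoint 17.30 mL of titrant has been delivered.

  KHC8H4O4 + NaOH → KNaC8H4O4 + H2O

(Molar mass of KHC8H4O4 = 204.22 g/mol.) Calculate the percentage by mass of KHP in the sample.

87.39 %

n(NaOH) = 0.01730 L × 0.1687 mol/L = 2.919 × 10^-3 mol
n(KHC8H4O4) = 2.919 × 10^-3 mol (1:1 ratio)
mass of KHC8H4O4 = 2.919 × 10^-3 × 204.22 g/mol = 0.5960 g
% KHC8H4O4 = 0.5960 / 0.6820 × 100 = 87.39 %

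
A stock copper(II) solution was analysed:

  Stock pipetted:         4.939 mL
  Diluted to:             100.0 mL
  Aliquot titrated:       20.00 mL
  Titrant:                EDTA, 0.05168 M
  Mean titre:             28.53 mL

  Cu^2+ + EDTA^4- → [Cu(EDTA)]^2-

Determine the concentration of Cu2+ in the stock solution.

1.493 M

n(EDTA) = 0.02853 × 0.05168 = 1.474 × 10^-3 mol
n(Cu2+) in the aliquot = 1.474 × 10^-3 mol (1:1 ratio)
[Cu2+]_dilute = 1.474 × 10^-3 / 0.02000 = 0.07372 mol/L
Dilution factor = 100.0 / 4.939 = 20.25
[Cu2+]_stock = 0.07372 × 20.25 = 1.493 mol/L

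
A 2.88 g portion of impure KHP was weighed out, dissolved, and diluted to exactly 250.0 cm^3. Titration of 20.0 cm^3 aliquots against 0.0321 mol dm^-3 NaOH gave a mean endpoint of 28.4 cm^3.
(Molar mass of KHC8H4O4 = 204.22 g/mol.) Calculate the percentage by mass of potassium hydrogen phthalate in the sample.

80.8 %

KHC8H4O4 + NaOH → KNaC8H4O4 + H2O
n(NaOH) per titration = 0.0284 × 0.0321 = 9.12 × 10^-4 mol
n(KHC8H4O4) in each aliquot = 9.12 × 10^-4 mol (1:1 ratio)
n(KHC8H4O4) in the whole flask = 9.12 × 10^-4 × 250.0/20.0 = 0.0114 mol
mass of KHC8H4O4 = 0.0114 × 204.22 = 2.33 g
% KHC8H4O4 = 2.33 / 2.88 × 100 = 80.8 %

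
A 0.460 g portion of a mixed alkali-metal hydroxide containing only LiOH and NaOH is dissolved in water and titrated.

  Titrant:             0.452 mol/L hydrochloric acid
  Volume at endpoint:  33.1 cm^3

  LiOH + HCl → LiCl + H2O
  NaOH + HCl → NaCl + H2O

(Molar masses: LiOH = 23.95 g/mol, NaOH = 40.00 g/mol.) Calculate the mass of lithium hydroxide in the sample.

0.207 g

n(HCl) = 0.0331 × 0.452 = 0.0150 mol
Let x = n(LiOH), y = n(NaOH).
Titrant: 1x + 1y = 0.0150;  mass: 23.95x + 40.00y = 0.460
Solving, x = 8.63 × 10^-3 mol, y = 6.34 × 10^-3 mol
mass of LiOH = 8.63 × 10^-3 × 23.95 = 0.207 g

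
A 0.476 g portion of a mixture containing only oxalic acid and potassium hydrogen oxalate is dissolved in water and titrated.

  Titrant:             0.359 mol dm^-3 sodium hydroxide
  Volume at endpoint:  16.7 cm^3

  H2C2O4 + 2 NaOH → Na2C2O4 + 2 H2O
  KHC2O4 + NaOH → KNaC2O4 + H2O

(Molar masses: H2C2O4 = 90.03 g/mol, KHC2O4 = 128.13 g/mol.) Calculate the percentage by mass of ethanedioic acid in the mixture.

n(NaOH) = 0.0167 × 0.359 = 6.00 × 10^-3 mol
Let x = n(H2C2O4), y = n(KHC2O4).
Titrant: 2x + 1y = 6.00 × 10^-3;  mass: 90.03x + 128.13y = 0.476
Solving, x = 1.76 × 10^-3 mol, y = 2.48 × 10^-3 mol
mass of H2C2O4 = 1.76 × 10^-3 × 90.03 = 0.158 g
% H2C2O4 = 0.158 / 0.476 × 100 = 33.2 %

33.2 %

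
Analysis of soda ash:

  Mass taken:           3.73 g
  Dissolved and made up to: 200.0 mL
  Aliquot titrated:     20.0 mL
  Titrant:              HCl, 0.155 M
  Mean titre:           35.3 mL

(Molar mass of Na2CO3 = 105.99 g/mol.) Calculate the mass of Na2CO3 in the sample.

2.90 g

Na2CO3 + 2 HCl → 2 NaCl + H2O + CO2
n(HCl) per titration = 0.0353 × 0.155 = 5.47 × 10^-3 mol
From the 1:2 ratio, n(Na2CO3) in each aliquot = 1/2 × 5.47 × 10^-3 = 2.74 × 10^-3 mol
n(Na2CO3) in the whole flask = 2.74 × 10^-3 × 200.0/20.0 = 0.0274 mol
mass of Na2CO3 = 0.0274 × 105.99 = 2.90 g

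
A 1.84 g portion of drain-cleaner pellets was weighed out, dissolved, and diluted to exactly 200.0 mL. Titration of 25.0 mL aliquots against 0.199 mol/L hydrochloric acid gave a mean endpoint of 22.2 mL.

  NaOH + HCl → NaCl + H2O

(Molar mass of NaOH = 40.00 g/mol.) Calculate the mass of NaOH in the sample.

1.41 g

n(HCl) per titration = 0.0222 × 0.199 = 4.42 × 10^-3 mol
n(NaOH) in each aliquot = 4.42 × 10^-3 mol (1:1 ratio)
n(NaOH) in the whole flask = 4.42 × 10^-3 × 200.0/25.0 = 0.0353 mol
mass of NaOH = 0.0353 × 40.00 = 1.41 g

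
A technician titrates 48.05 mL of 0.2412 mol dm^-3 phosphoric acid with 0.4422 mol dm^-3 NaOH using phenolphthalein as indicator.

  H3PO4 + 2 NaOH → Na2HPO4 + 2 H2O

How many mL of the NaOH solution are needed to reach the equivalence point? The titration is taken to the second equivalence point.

n(H3PO4) = 0.04805 L × 0.2412 mol/L = 0.01159 mol
From the 2:1 stoichiometry, n(NaOH) = 2/1 × 0.01159 = 0.02318 mol
V(NaOH) = 0.02318 mol / 0.4422 mol/L = 0.05242 L = 52.42 mL

52.42 mL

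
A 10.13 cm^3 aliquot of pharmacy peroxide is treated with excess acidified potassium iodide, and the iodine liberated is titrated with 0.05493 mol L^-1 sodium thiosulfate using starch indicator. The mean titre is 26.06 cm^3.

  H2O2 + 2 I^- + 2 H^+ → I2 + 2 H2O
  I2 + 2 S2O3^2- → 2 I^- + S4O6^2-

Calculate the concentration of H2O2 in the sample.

n(S2O3^2-) = 0.02606 × 0.05493 = 1.431 × 10^-3 mol
n(I2) = n(S2O3^2-)/2 = 7.157 × 10^-4 mol
n(H2O2) in the aliquot = 7.157 × 10^-4 mol (1:1 ratio)
[H2O2] = 7.157 × 10^-4 / 0.01013 = 0.07066 mol/L

0.07066 mol/L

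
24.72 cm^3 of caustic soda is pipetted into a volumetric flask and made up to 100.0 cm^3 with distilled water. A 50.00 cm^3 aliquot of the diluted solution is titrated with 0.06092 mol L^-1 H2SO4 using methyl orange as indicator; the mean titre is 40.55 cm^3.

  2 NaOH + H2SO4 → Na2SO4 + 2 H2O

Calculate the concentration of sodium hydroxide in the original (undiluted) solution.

0.3997 mol/L

n(H2SO4) = 0.04055 × 0.06092 = 2.470 × 10^-3 mol
From the 2:1 ratio, n(NaOH) in the aliquot = 2/1 × 2.470 × 10^-3 = 4.941 × 10^-3 mol
[NaOH]_dilute = 4.941 × 10^-3 / 0.05000 = 0.09881 mol/L
Dilution factor = 100.0 / 24.72 = 4.045
[NaOH]_stock = 0.09881 × 4.045 = 0.3997 mol/L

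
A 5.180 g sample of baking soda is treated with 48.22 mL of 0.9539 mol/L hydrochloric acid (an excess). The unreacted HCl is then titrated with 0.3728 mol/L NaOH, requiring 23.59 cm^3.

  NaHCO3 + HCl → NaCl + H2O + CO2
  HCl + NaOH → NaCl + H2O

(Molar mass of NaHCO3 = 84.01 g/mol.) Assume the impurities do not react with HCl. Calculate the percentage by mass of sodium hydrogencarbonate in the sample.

n(HCl) added = 0.04822 × 0.9539 = 0.04600 mol
n(NaOH) used in back-titration = 0.02359 × 0.3728 = 8.794 × 10^-3 mol
n(HCl) left over = 8.794 × 10^-3 mol (1:1 ratio)
n(HCl) consumed by analyte = 0.04600 − 8.794 × 10^-3 = 0.03720 mol
n(NaHCO3) = 0.03720 mol (1:1 ratio)
mass of NaHCO3 = 0.03720 × 84.01 = 3.125 g
% NaHCO3 = 3.125 / 5.180 × 100 = 60.34 %

60.34 %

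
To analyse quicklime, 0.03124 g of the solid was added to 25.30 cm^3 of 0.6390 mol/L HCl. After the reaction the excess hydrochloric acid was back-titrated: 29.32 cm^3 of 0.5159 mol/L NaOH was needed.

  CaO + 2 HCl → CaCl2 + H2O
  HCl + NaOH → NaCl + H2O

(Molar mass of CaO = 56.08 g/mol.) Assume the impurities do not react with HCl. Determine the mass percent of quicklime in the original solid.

n(HCl) added = 0.02530 × 0.6390 = 0.01617 mol
n(NaOH) used in back-titration = 0.02932 × 0.5159 = 0.01513 mol
n(HCl) left over = 0.01513 mol (1:1 ratio)
n(HCl) consumed by analyte = 0.01617 − 0.01513 = 1.041 × 10^-3 mol
From the 1:2 ratio, n(CaO) = 1/2 × 1.041 × 10^-3 = 5.203 × 10^-4 mol
mass of CaO = 5.203 × 10^-4 × 56.08 = 0.02918 g
% CaO = 0.02918 / 0.03124 × 100 = 93.39 %

93.39 %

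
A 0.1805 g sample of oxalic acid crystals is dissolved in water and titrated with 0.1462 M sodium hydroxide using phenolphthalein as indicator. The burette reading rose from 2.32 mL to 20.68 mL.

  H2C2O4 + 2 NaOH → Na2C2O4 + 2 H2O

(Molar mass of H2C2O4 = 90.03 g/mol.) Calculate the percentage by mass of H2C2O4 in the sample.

66.94 %

n(NaOH) = 0.01836 L × 0.1462 mol/L = 2.684 × 10^-3 mol
From the 1:2 ratio, n(H2C2O4) = 1/2 × 2.684 × 10^-3 = 1.342 × 10^-3 mol
mass of H2C2O4 = 1.342 × 10^-3 × 90.03 g/mol = 0.1208 g
% H2C2O4 = 0.1208 / 0.1805 × 100 = 66.94 %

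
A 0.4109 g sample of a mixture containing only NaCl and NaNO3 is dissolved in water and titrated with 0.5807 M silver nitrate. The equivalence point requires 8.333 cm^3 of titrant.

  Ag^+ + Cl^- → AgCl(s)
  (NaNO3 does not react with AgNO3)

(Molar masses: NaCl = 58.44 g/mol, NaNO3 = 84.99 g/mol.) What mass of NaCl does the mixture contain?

0.2828 g

n(AgNO3) = 0.008333 × 0.5807 = 4.839 × 10^-3 mol
Let x = n(NaCl), y = n(NaNO3).
Titrant: 1x = 4.839 × 10^-3;  mass: 58.44x + 84.99y = 0.4109
Solving, x = 4.839 × 10^-3 mol, y = 1.507 × 10^-3 mol
mass of NaCl = 4.839 × 10^-3 × 58.44 = 0.2828 g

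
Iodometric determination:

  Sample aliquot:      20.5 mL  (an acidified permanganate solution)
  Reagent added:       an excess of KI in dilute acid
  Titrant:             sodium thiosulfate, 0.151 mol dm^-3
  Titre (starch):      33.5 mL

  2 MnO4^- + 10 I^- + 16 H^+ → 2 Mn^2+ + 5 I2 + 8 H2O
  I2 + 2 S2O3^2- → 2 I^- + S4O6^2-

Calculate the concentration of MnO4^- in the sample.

n(S2O3^2-) = 0.0335 × 0.151 = 5.06 × 10^-3 mol
n(I2) = n(S2O3^2-)/2 = 2.53 × 10^-3 mol
From the 2:5 ratio, n(MnO4^-) in the aliquot = 2/5 × 2.53 × 10^-3 = 1.01 × 10^-3 mol
[MnO4^-] = 1.01 × 10^-3 / 0.0205 = 0.0494 mol/L

0.0494 mol/L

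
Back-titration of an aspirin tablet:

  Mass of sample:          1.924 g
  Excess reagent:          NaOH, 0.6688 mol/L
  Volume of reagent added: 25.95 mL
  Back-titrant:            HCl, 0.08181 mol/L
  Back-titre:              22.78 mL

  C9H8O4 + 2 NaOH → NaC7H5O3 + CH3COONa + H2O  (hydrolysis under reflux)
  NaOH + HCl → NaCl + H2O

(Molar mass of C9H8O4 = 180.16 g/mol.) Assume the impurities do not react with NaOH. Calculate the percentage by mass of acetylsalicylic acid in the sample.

n(NaOH) added = 0.02595 × 0.6688 = 0.01736 mol
n(HCl) used in back-titration = 0.02278 × 0.08181 = 1.864 × 10^-3 mol
n(NaOH) left over = 1.864 × 10^-3 mol (1:1 ratio)
n(NaOH) consumed by analyte = 0.01736 − 1.864 × 10^-3 = 0.01549 mol
From the 1:2 ratio, n(C9H8O4) = 1/2 × 0.01549 = 7.746 × 10^-3 mol
mass of C9H8O4 = 7.746 × 10^-3 × 180.16 = 1.395 g
% C9H8O4 = 1.395 / 1.924 × 100 = 72.53 %

72.53 %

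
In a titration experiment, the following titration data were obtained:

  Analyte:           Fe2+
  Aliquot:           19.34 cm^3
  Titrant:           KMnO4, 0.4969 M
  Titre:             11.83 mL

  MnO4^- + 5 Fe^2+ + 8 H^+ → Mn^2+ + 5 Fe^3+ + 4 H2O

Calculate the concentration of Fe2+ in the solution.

n(KMnO4) = 0.01183 L × 0.4969 mol/L = 5.878 × 10^-3 mol
From the 5:1 mole ratio, n(Fe2+) = 5/1 × 5.878 × 10^-3 = 0.02939 mol
[Fe2+] = 0.02939 mol / 0.01934 L = 1.520 mol/L

1.520 M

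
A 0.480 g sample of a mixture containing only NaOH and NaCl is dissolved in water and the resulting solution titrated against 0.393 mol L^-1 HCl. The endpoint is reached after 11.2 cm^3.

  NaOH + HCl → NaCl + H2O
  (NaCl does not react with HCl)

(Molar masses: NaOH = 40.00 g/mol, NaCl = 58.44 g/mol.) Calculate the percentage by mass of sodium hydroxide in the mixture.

36.7 %

n(HCl) = 0.0112 × 0.393 = 4.40 × 10^-3 mol
Let x = n(NaOH), y = n(NaCl).
Titrant: 1x = 4.40 × 10^-3;  mass: 40.00x + 58.44y = 0.480
Solving, x = 4.40 × 10^-3 mol, y = 5.20 × 10^-3 mol
mass of NaOH = 4.40 × 10^-3 × 40.00 = 0.176 g
% NaOH = 0.176 / 0.480 × 100 = 36.7 %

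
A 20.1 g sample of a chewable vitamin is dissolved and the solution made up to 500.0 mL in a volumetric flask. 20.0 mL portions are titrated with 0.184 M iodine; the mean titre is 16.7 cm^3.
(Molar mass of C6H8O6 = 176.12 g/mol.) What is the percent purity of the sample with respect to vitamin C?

67.3 %

C6H8O6 + I2 → C6H6O6 + 2 HI
n(I2) per titration = 0.0167 × 0.184 = 3.07 × 10^-3 mol
n(C6H8O6) in each aliquot = 3.07 × 10^-3 mol (1:1 ratio)
n(C6H8O6) in the whole flask = 3.07 × 10^-3 × 500.0/20.0 = 0.0768 mol
mass of C6H8O6 = 0.0768 × 176.12 = 13.5 g
% C6H8O6 = 13.5 / 20.1 × 100 = 67.3 %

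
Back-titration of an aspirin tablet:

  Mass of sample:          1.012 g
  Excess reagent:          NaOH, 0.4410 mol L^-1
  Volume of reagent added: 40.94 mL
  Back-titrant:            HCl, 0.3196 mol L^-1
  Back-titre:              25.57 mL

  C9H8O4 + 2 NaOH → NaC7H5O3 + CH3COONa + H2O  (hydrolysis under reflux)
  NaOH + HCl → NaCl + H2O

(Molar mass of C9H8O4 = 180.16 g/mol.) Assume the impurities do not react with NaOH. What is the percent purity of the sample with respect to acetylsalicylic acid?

87.96 %

n(NaOH) added = 0.04094 × 0.4410 = 0.01805 mol
n(HCl) used in back-titration = 0.02557 × 0.3196 = 8.172 × 10^-3 mol
n(NaOH) left over = 8.172 × 10^-3 mol (1:1 ratio)
n(NaOH) consumed by analyte = 0.01805 − 8.172 × 10^-3 = 9.882 × 10^-3 mol
From the 1:2 ratio, n(C9H8O4) = 1/2 × 9.882 × 10^-3 = 4.941 × 10^-3 mol
mass of C9H8O4 = 4.941 × 10^-3 × 180.16 = 0.8902 g
% C9H8O4 = 0.8902 / 1.012 × 100 = 87.96 %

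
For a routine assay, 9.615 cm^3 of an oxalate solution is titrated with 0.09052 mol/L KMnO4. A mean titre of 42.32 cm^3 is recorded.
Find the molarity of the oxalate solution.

0.9960 mol/L

2 MnO4^- + 5 C2O4^2- + 16 H^+ → 2 Mn^2+ + 10 CO2 + 8 H2O
n(KMnO4) = 0.04232 L × 0.09052 mol/L = 3.831 × 10^-3 mol
From the 5:2 mole ratio, n(C2O4^2-) = 5/2 × 3.831 × 10^-3 = 9.577 × 10^-3 mol
[C2O4^2-] = 9.577 × 10^-3 mol / 0.009615 L = 0.9960 mol/L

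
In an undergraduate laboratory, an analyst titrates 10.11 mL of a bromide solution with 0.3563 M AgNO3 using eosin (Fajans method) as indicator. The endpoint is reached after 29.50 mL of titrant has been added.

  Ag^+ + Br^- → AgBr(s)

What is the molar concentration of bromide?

n(AgNO3) = 0.02950 L × 0.3563 mol/L = 0.01051 mol
n(Br-) = 0.01051 mol (1:1 mole ratio)
[Br-] = 0.01051 mol / 0.01011 L = 1.040 mol/L

1.040 M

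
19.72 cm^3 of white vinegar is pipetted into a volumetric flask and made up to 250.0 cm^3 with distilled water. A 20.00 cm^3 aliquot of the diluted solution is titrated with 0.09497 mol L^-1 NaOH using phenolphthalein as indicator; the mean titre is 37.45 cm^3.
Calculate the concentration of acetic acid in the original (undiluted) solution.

CH3COOH + NaOH → CH3COONa + H2O
n(NaOH) = 0.03745 × 0.09497 = 3.557 × 10^-3 mol
n(CH3COOH) in the aliquot = 3.557 × 10^-3 mol (1:1 ratio)
[CH3COOH]_dilute = 3.557 × 10^-3 / 0.02000 = 0.1778 mol/L
Dilution factor = 250.0 / 19.72 = 12.68
[CH3COOH]_stock = 0.1778 × 12.68 = 2.254 mol/L

2.254 mol/L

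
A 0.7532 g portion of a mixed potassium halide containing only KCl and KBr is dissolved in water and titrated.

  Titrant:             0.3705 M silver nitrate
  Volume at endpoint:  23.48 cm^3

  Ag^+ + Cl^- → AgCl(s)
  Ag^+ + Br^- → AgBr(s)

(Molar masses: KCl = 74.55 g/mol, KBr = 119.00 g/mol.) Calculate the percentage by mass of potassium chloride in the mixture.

n(AgNO3) = 0.02348 × 0.3705 = 8.699 × 10^-3 mol
Let x = n(KCl), y = n(KBr).
Titrant: 1x + 1y = 8.699 × 10^-3;  mass: 74.55x + 119.00y = 0.7532
Solving, x = 6.345 × 10^-3 mol, y = 2.355 × 10^-3 mol
mass of KCl = 6.345 × 10^-3 × 74.55 = 0.4730 g
% KCl = 0.4730 / 0.7532 × 100 = 62.80 %

62.80 %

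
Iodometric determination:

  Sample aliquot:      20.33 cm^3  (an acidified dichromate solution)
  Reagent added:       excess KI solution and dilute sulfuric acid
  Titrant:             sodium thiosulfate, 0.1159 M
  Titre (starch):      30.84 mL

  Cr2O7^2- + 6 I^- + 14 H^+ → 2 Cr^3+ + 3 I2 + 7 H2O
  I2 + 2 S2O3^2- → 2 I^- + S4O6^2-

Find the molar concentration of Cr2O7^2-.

0.02930 M

n(S2O3^2-) = 0.03084 × 0.1159 = 3.574 × 10^-3 mol
n(I2) = n(S2O3^2-)/2 = 1.787 × 10^-3 mol
From the 1:3 ratio, n(Cr2O7^2-) in the aliquot = 1/3 × 1.787 × 10^-3 = 5.957 × 10^-4 mol
[Cr2O7^2-] = 5.957 × 10^-4 / 0.02033 = 0.02930 mol/L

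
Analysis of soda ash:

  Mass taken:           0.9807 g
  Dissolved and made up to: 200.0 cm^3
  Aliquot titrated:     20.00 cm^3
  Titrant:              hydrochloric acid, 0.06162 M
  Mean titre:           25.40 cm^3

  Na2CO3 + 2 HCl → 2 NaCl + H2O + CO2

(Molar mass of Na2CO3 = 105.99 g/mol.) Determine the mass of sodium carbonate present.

n(HCl) per titration = 0.02540 × 0.06162 = 1.565 × 10^-3 mol
From the 1:2 ratio, n(Na2CO3) in each aliquot = 1/2 × 1.565 × 10^-3 = 7.826 × 10^-4 mol
n(Na2CO3) in the whole flask = 7.826 × 10^-4 × 200.0/20.00 = 7.826 × 10^-3 mol
mass of Na2CO3 = 7.826 × 10^-3 × 105.99 = 0.8295 g

0.8295 g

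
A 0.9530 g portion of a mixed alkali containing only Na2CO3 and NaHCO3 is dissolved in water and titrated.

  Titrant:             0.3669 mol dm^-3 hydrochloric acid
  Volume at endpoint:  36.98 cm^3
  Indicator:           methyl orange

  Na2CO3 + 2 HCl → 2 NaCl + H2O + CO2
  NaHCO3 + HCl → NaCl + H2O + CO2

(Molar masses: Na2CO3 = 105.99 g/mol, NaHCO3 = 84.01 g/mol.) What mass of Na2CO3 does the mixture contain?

n(HCl) = 0.03698 × 0.3669 = 0.01357 mol
Let x = n(Na2CO3), y = n(NaHCO3).
Titrant: 2x + 1y = 0.01357;  mass: 105.99x + 84.01y = 0.9530
Solving, x = 3.012 × 10^-3 mol, y = 7.544 × 10^-3 mol
mass of Na2CO3 = 3.012 × 10^-3 × 105.99 = 0.3193 g

0.3193 g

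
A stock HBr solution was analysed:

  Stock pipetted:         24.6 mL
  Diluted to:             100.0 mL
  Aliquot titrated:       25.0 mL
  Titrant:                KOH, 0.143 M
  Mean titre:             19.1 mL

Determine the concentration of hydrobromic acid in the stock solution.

0.444 M

HBr + KOH → KBr + H2O
n(KOH) = 0.0191 × 0.143 = 2.73 × 10^-3 mol
n(HBr) in the aliquot = 2.73 × 10^-3 mol (1:1 ratio)
[HBr]_dilute = 2.73 × 10^-3 / 0.0250 = 0.109 mol/L
Dilution factor = 100.0 / 24.6 = 4.065
[HBr]_stock = 0.109 × 4.065 = 0.444 mol/L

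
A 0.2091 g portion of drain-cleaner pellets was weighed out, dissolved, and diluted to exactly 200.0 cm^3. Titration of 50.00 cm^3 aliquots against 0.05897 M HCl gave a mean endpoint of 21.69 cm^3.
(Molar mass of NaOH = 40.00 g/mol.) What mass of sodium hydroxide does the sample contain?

0.2046 g

NaOH + HCl → NaCl + H2O
n(HCl) per titration = 0.02169 × 0.05897 = 1.279 × 10^-3 mol
n(NaOH) in each aliquot = 1.279 × 10^-3 mol (1:1 ratio)
n(NaOH) in the whole flask = 1.279 × 10^-3 × 200.0/50.00 = 5.116 × 10^-3 mol
mass of NaOH = 5.116 × 10^-3 × 40.00 = 0.2046 g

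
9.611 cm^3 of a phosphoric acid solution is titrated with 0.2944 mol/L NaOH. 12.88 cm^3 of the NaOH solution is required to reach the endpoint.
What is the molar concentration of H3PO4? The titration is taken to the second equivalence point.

H3PO4 + 2 NaOH → Na2HPO4 + 2 H2O
n(NaOH) = 0.01288 L × 0.2944 mol/L = 3.792 × 10^-3 mol
From the 1:2 mole ratio, n(H3PO4) = 1/2 × 3.792 × 10^-3 = 1.896 × 10^-3 mol
[H3PO4] = 1.896 × 10^-3 mol / 0.009611 L = 0.1973 mol/L

0.1973 mol/L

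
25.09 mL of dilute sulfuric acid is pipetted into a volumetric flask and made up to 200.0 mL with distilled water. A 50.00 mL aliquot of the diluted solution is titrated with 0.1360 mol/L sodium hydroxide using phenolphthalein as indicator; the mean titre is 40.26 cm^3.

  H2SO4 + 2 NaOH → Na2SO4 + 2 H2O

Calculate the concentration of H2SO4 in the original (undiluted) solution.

0.4365 mol/L

n(NaOH) = 0.04026 × 0.1360 = 5.475 × 10^-3 mol
From the 1:2 ratio, n(H2SO4) in the aliquot = 1/2 × 5.475 × 10^-3 = 2.738 × 10^-3 mol
[H2SO4]_dilute = 2.738 × 10^-3 / 0.05000 = 0.05475 mol/L
Dilution factor = 200.0 / 25.09 = 7.971
[H2SO4]_stock = 0.05475 × 7.971 = 0.4365 mol/L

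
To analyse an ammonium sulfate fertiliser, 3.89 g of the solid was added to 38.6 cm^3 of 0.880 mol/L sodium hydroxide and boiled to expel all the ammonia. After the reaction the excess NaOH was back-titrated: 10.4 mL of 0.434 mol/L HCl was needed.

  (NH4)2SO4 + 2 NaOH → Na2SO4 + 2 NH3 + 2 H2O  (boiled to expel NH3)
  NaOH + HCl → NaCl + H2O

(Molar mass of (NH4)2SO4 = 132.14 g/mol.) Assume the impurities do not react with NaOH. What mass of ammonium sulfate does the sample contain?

n(NaOH) added = 0.0386 × 0.880 = 0.0340 mol
n(HCl) used in back-titration = 0.0104 × 0.434 = 4.51 × 10^-3 mol
n(NaOH) left over = 4.51 × 10^-3 mol (1:1 ratio)
n(NaOH) consumed by analyte = 0.0340 − 4.51 × 10^-3 = 0.0295 mol
From the 1:2 ratio, n((NH4)2SO4) = 1/2 × 0.0295 = 0.0147 mol
mass of (NH4)2SO4 = 0.0147 × 132.14 = 1.95 g

1.95 g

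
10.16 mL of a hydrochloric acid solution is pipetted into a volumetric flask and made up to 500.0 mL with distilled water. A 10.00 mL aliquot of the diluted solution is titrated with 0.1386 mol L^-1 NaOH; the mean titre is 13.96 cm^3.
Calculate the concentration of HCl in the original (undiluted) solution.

HCl + NaOH → NaCl + H2O
n(NaOH) = 0.01396 × 0.1386 = 1.935 × 10^-3 mol
n(HCl) in the aliquot = 1.935 × 10^-3 mol (1:1 ratio)
[HCl]_dilute = 1.935 × 10^-3 / 0.01000 = 0.1935 mol/L
Dilution factor = 500.0 / 10.16 = 49.21
[HCl]_stock = 0.1935 × 49.21 = 9.522 mol/L

9.522 mol/L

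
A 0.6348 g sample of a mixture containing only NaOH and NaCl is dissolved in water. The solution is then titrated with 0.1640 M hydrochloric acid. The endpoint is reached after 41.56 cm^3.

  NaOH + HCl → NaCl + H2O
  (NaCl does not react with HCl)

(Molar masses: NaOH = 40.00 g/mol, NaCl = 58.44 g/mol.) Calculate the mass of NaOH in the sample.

0.2726 g

n(HCl) = 0.04156 × 0.1640 = 6.816 × 10^-3 mol
Let x = n(NaOH), y = n(NaCl).
Titrant: 1x = 6.816 × 10^-3;  mass: 40.00x + 58.44y = 0.6348
Solving, x = 6.816 × 10^-3 mol, y = 6.197 × 10^-3 mol
mass of NaOH = 6.816 × 10^-3 × 40.00 = 0.2726 g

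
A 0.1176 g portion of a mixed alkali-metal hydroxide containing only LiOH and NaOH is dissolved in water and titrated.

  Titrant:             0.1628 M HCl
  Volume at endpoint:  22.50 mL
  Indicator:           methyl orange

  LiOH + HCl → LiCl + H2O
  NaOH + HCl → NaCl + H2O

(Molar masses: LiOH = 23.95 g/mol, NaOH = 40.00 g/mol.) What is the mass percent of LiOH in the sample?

36.70 %

n(HCl) = 0.02250 × 0.1628 = 3.663 × 10^-3 mol
Let x = n(LiOH), y = n(NaOH).
Titrant: 1x + 1y = 3.663 × 10^-3;  mass: 23.95x + 40.00y = 0.1176
Solving, x = 1.802 × 10^-3 mol, y = 1.861 × 10^-3 mol
mass of LiOH = 1.802 × 10^-3 × 23.95 = 0.04315 g
% LiOH = 0.04315 / 0.1176 × 100 = 36.70 %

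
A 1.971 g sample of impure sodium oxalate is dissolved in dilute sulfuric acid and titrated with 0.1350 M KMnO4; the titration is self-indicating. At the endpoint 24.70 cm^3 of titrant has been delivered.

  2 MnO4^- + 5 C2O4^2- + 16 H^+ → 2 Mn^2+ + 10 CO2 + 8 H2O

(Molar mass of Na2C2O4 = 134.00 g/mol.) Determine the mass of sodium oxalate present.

1.117 g

n(KMnO4) = 0.02470 L × 0.1350 mol/L = 3.335 × 10^-3 mol
From the 5:2 ratio, n(Na2C2O4) = 5/2 × 3.335 × 10^-3 = 8.336 × 10^-3 mol
mass of Na2C2O4 = 8.336 × 10^-3 × 134.00 g/mol = 1.117 g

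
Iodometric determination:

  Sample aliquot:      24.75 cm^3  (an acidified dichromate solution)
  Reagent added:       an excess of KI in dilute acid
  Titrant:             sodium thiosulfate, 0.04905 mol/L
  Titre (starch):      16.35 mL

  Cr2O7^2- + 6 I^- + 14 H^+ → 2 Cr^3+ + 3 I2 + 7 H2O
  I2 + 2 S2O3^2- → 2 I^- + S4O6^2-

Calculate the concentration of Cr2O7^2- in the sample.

n(S2O3^2-) = 0.01635 × 0.04905 = 8.020 × 10^-4 mol
n(I2) = n(S2O3^2-)/2 = 4.010 × 10^-4 mol
From the 1:3 ratio, n(Cr2O7^2-) in the aliquot = 1/3 × 4.010 × 10^-4 = 1.337 × 10^-4 mol
[Cr2O7^2-] = 1.337 × 10^-4 / 0.02475 = 0.005400 mol/L

0.005400 mol/L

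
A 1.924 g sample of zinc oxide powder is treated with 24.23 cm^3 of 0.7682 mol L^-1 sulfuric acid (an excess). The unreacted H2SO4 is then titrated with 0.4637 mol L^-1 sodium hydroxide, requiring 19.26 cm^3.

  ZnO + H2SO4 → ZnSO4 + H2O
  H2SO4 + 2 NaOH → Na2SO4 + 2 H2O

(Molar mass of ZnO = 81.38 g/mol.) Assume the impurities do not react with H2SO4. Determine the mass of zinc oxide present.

n(H2SO4) added = 0.02423 × 0.7682 = 0.01861 mol
n(NaOH) used in back-titration = 0.01926 × 0.4637 = 8.931 × 10^-3 mol
From the 1:2 ratio, n(H2SO4) left over = 1/2 × 8.931 × 10^-3 = 4.465 × 10^-3 mol
n(H2SO4) consumed by analyte = 0.01861 − 4.465 × 10^-3 = 0.01415 mol
n(ZnO) = 0.01415 mol (1:1 ratio)
mass of ZnO = 0.01415 × 81.38 = 1.151 g

1.151 g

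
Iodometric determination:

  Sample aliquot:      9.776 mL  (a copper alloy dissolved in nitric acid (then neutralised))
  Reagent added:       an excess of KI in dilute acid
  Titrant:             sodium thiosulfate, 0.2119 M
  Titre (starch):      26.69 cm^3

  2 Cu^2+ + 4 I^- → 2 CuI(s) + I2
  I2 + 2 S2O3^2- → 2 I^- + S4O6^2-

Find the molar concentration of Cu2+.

0.5785 M

n(S2O3^2-) = 0.02669 × 0.2119 = 5.656 × 10^-3 mol
n(I2) = n(S2O3^2-)/2 = 2.828 × 10^-3 mol
From the 2:1 ratio, n(Cu2+) in the aliquot = 2/1 × 2.828 × 10^-3 = 5.656 × 10^-3 mol
[Cu2+] = 5.656 × 10^-3 / 0.009776 = 0.5785 mol/L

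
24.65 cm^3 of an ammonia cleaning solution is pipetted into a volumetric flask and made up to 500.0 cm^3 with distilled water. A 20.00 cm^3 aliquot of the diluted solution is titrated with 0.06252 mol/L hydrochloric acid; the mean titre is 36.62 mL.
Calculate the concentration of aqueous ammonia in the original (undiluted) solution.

2.322 mol/L

NH3 + HCl → NH4Cl
n(HCl) = 0.03662 × 0.06252 = 2.289 × 10^-3 mol
n(NH3) in the aliquot = 2.289 × 10^-3 mol (1:1 ratio)
[NH3]_dilute = 2.289 × 10^-3 / 0.02000 = 0.1145 mol/L
Dilution factor = 500.0 / 24.65 = 20.28
[NH3]_stock = 0.1145 × 20.28 = 2.322 mol/L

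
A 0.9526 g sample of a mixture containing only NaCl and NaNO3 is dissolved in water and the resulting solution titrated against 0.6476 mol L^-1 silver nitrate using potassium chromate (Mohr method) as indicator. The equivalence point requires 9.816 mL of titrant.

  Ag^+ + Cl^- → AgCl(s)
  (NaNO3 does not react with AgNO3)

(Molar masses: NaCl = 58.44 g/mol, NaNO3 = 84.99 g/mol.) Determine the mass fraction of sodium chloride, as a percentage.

39.00 %

n(AgNO3) = 0.009816 × 0.6476 = 6.357 × 10^-3 mol
Let x = n(NaCl), y = n(NaNO3).
Titrant: 1x = 6.357 × 10^-3;  mass: 58.44x + 84.99y = 0.9526
Solving, x = 6.357 × 10^-3 mol, y = 6.837 × 10^-3 mol
mass of NaCl = 6.357 × 10^-3 × 58.44 = 0.3715 g
% NaCl = 0.3715 / 0.9526 × 100 = 39.00 %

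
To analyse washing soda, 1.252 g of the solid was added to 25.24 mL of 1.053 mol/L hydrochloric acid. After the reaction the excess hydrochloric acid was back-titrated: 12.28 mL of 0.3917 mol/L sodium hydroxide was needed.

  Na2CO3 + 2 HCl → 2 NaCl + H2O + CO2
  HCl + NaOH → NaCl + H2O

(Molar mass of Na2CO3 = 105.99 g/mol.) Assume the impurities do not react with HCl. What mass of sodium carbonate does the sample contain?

1.154 g

n(HCl) added = 0.02524 × 1.053 = 0.02658 mol
n(NaOH) used in back-titration = 0.01228 × 0.3917 = 4.810 × 10^-3 mol
n(HCl) left over = 4.810 × 10^-3 mol (1:1 ratio)
n(HCl) consumed by analyte = 0.02658 − 4.810 × 10^-3 = 0.02177 mol
From the 1:2 ratio, n(Na2CO3) = 1/2 × 0.02177 = 0.01088 mol
mass of Na2CO3 = 0.01088 × 105.99 = 1.154 g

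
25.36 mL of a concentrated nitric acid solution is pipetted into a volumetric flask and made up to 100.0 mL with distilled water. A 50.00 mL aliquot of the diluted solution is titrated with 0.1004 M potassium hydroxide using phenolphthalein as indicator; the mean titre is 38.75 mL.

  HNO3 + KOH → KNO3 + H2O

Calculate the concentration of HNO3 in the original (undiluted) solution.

0.3068 M

n(KOH) = 0.03875 × 0.1004 = 3.891 × 10^-3 mol
n(HNO3) in the aliquot = 3.891 × 10^-3 mol (1:1 ratio)
[HNO3]_dilute = 3.891 × 10^-3 / 0.05000 = 0.07781 mol/L
Dilution factor = 100.0 / 25.36 = 3.943
[HNO3]_stock = 0.07781 × 3.943 = 0.3068 mol/L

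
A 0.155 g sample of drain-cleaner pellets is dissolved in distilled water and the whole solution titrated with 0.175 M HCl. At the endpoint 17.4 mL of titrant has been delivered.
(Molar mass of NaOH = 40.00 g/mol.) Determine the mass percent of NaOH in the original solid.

78.6 %

NaOH + HCl → NaCl + H2O
n(HCl) = 0.0174 L × 0.175 mol/L = 3.04 × 10^-3 mol
n(NaOH) = 3.04 × 10^-3 mol (1:1 ratio)
mass of NaOH = 3.04 × 10^-3 × 40.00 g/mol = 0.122 g
% NaOH = 0.122 / 0.155 × 100 = 78.6 %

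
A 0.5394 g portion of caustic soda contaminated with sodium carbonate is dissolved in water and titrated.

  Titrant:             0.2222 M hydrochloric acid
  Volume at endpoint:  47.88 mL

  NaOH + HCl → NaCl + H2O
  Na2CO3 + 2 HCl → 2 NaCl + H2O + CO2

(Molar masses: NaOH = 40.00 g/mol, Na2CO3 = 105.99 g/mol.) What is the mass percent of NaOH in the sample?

13.93 %

n(HCl) = 0.04788 × 0.2222 = 0.01064 mol
Let x = n(NaOH), y = n(Na2CO3).
Titrant: 1x + 2y = 0.01064;  mass: 40.00x + 105.99y = 0.5394
Solving, x = 1.878 × 10^-3 mol, y = 4.380 × 10^-3 mol
mass of NaOH = 1.878 × 10^-3 × 40.00 = 0.07514 g
% NaOH = 0.07514 / 0.5394 × 100 = 13.93 %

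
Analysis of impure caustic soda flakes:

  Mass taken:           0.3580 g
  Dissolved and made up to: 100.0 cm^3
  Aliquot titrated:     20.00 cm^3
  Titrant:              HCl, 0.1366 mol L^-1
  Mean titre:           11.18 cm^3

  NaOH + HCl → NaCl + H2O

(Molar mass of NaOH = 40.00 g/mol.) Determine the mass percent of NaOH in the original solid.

85.32 %

n(HCl) per titration = 0.01118 × 0.1366 = 1.527 × 10^-3 mol
n(NaOH) in each aliquot = 1.527 × 10^-3 mol (1:1 ratio)
n(NaOH) in the whole flask = 1.527 × 10^-3 × 100.0/20.00 = 7.636 × 10^-3 mol
mass of NaOH = 7.636 × 10^-3 × 40.00 = 0.3054 g
% NaOH = 0.3054 / 0.3580 × 100 = 85.32 %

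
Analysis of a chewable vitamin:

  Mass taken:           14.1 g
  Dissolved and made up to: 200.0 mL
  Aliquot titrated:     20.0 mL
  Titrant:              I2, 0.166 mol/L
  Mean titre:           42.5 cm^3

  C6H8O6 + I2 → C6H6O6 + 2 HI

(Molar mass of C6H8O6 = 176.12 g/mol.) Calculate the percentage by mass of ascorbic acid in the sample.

n(I2) per titration = 0.0425 × 0.166 = 7.06 × 10^-3 mol
n(C6H8O6) in each aliquot = 7.06 × 10^-3 mol (1:1 ratio)
n(C6H8O6) in the whole flask = 7.06 × 10^-3 × 200.0/20.0 = 0.0706 mol
mass of C6H8O6 = 0.0706 × 176.12 = 12.4 g
% C6H8O6 = 12.4 / 14.1 × 100 = 88.1 %

88.1 %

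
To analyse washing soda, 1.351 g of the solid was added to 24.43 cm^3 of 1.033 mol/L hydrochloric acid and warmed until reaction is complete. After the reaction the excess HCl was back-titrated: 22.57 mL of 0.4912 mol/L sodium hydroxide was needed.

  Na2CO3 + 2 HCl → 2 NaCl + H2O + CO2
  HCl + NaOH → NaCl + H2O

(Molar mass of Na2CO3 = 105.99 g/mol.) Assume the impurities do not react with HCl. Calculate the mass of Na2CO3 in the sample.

0.7499 g

n(HCl) added = 0.02443 × 1.033 = 0.02524 mol
n(NaOH) used in back-titration = 0.02257 × 0.4912 = 0.01109 mol
n(HCl) left over = 0.01109 mol (1:1 ratio)
n(HCl) consumed by analyte = 0.02524 − 0.01109 = 0.01415 mol
From the 1:2 ratio, n(Na2CO3) = 1/2 × 0.01415 = 7.075 × 10^-3 mol
mass of Na2CO3 = 7.075 × 10^-3 × 105.99 = 0.7499 g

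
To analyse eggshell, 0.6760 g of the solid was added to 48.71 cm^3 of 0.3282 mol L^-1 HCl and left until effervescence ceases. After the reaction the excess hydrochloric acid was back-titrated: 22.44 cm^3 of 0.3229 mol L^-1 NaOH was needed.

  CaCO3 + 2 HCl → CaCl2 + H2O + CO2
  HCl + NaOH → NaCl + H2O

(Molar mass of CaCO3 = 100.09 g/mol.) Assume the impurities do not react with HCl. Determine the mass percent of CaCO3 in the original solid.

n(HCl) added = 0.04871 × 0.3282 = 0.01599 mol
n(NaOH) used in back-titration = 0.02244 × 0.3229 = 7.246 × 10^-3 mol
n(HCl) left over = 7.246 × 10^-3 mol (1:1 ratio)
n(HCl) consumed by analyte = 0.01599 − 7.246 × 10^-3 = 8.741 × 10^-3 mol
From the 1:2 ratio, n(CaCO3) = 1/2 × 8.741 × 10^-3 = 4.370 × 10^-3 mol
mass of CaCO3 = 4.370 × 10^-3 × 100.09 = 0.4374 g
% CaCO3 = 0.4374 / 0.6760 × 100 = 64.71 %

64.71 %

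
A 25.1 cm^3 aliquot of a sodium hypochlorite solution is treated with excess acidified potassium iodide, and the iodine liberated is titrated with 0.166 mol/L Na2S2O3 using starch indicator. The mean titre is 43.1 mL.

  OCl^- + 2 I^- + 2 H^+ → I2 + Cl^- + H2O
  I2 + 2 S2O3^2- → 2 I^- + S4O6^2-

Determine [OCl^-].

0.143 mol/L

n(S2O3^2-) = 0.0431 × 0.166 = 7.15 × 10^-3 mol
n(I2) = n(S2O3^2-)/2 = 3.58 × 10^-3 mol
n(OCl^-) in the aliquot = 3.58 × 10^-3 mol (1:1 ratio)
[OCl^-] = 3.58 × 10^-3 / 0.0251 = 0.143 mol/L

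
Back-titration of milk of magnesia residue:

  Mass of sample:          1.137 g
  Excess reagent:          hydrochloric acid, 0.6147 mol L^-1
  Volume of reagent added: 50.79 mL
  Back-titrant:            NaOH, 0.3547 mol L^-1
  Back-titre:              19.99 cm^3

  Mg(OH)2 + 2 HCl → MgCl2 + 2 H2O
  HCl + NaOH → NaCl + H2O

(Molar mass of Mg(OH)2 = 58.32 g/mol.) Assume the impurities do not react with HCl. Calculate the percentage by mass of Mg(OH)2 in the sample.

61.89 %

n(HCl) added = 0.05079 × 0.6147 = 0.03122 mol
n(NaOH) used in back-titration = 0.01999 × 0.3547 = 7.090 × 10^-3 mol
n(HCl) left over = 7.090 × 10^-3 mol (1:1 ratio)
n(HCl) consumed by analyte = 0.03122 − 7.090 × 10^-3 = 0.02413 mol
From the 1:2 ratio, n(Mg(OH)2) = 1/2 × 0.02413 = 0.01207 mol
mass of Mg(OH)2 = 0.01207 × 58.32 = 0.7036 g
% Mg(OH)2 = 0.7036 / 1.137 × 100 = 61.89 %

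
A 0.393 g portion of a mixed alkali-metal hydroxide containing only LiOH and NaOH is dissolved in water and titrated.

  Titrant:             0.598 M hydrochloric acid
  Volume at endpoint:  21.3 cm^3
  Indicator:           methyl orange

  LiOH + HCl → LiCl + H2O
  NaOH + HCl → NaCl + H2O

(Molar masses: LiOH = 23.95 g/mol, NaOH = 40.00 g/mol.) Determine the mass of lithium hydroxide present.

n(HCl) = 0.0213 × 0.598 = 0.0127 mol
Let x = n(LiOH), y = n(NaOH).
Titrant: 1x + 1y = 0.0127;  mass: 23.95x + 40.00y = 0.393
Solving, x = 7.26 × 10^-3 mol, y = 5.48 × 10^-3 mol
mass of LiOH = 7.26 × 10^-3 × 23.95 = 0.174 g

0.174 g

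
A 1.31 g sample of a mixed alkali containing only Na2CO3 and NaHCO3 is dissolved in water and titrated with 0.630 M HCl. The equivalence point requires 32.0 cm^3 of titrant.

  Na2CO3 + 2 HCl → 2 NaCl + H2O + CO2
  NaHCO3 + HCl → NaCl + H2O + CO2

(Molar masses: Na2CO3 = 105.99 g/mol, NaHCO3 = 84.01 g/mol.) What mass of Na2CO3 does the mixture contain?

0.656 g

n(HCl) = 0.0320 × 0.630 = 0.0202 mol
Let x = n(Na2CO3), y = n(NaHCO3).
Titrant: 2x + 1y = 0.0202;  mass: 105.99x + 84.01y = 1.31
Solving, x = 6.18 × 10^-3 mol, y = 7.79 × 10^-3 mol
mass of Na2CO3 = 6.18 × 10^-3 × 105.99 = 0.656 g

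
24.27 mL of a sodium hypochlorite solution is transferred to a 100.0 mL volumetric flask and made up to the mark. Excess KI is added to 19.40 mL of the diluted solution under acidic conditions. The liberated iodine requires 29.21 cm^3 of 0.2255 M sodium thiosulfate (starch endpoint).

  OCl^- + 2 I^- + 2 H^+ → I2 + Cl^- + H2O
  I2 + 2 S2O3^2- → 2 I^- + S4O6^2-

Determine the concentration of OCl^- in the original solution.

n(S2O3^2-) = 0.02921 × 0.2255 = 6.587 × 10^-3 mol
n(I2) = n(S2O3^2-)/2 = 3.293 × 10^-3 mol
n(OCl^-) in the aliquot = 3.293 × 10^-3 mol (1:1 ratio)
[OCl^-]_dilute = 3.293 × 10^-3 / 0.01940 = 0.1698 mol/L
[OCl^-]_original = 0.1698 × 100.0/24.27 = 0.6995 mol/L

0.6995 M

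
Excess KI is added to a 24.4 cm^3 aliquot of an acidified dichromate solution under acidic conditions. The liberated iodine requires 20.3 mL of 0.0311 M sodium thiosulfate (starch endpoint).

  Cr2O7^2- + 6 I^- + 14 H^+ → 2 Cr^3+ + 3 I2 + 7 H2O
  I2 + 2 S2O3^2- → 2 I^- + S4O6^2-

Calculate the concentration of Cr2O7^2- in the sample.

n(S2O3^2-) = 0.0203 × 0.0311 = 6.31 × 10^-4 mol
n(I2) = n(S2O3^2-)/2 = 3.16 × 10^-4 mol
From the 1:3 ratio, n(Cr2O7^2-) in the aliquot = 1/3 × 3.16 × 10^-4 = 1.05 × 10^-4 mol
[Cr2O7^2-] = 1.05 × 10^-4 / 0.0244 = 0.00431 mol/L

0.00431 M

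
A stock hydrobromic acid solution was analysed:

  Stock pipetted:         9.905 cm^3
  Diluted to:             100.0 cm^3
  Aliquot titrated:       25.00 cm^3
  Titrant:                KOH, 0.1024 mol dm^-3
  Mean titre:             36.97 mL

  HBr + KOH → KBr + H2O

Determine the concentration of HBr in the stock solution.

n(KOH) = 0.03697 × 0.1024 = 3.786 × 10^-3 mol
n(HBr) in the aliquot = 3.786 × 10^-3 mol (1:1 ratio)
[HBr]_dilute = 3.786 × 10^-3 / 0.02500 = 0.1514 mol/L
Dilution factor = 100.0 / 9.905 = 10.10
[HBr]_stock = 0.1514 × 10.10 = 1.529 mol/L

1.529 mol/L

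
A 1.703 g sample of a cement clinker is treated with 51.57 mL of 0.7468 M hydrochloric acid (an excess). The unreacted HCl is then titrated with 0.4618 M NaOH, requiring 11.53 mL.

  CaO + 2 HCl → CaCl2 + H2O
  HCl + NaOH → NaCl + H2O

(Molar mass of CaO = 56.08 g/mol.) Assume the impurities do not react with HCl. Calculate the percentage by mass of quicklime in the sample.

n(HCl) added = 0.05157 × 0.7468 = 0.03851 mol
n(NaOH) used in back-titration = 0.01153 × 0.4618 = 5.325 × 10^-3 mol
n(HCl) left over = 5.325 × 10^-3 mol (1:1 ratio)
n(HCl) consumed by analyte = 0.03851 − 5.325 × 10^-3 = 0.03319 mol
From the 1:2 ratio, n(CaO) = 1/2 × 0.03319 = 0.01659 mol
mass of CaO = 0.01659 × 56.08 = 0.9306 g
% CaO = 0.9306 / 1.703 × 100 = 54.64 %

54.64 %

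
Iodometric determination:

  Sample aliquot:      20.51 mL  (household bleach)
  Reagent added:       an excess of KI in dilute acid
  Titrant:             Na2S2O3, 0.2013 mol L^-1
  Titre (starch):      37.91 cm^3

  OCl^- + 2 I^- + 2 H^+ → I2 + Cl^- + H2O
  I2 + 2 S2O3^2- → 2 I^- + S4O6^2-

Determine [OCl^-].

n(S2O3^2-) = 0.03791 × 0.2013 = 7.631 × 10^-3 mol
n(I2) = n(S2O3^2-)/2 = 3.816 × 10^-3 mol
n(OCl^-) in the aliquot = 3.816 × 10^-3 mol (1:1 ratio)
[OCl^-] = 3.816 × 10^-3 / 0.02051 = 0.1860 mol/L

0.1860 mol/L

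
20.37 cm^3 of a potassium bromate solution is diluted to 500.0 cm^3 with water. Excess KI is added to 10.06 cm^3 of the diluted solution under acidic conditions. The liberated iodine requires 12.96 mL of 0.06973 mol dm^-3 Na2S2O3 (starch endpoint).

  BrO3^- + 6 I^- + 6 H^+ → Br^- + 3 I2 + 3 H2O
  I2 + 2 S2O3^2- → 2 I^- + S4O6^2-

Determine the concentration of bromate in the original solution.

n(S2O3^2-) = 0.01296 × 0.06973 = 9.037 × 10^-4 mol
n(I2) = n(S2O3^2-)/2 = 4.519 × 10^-4 mol
From the 1:3 ratio, n(BrO3^-) in the aliquot = 1/3 × 4.519 × 10^-4 = 1.506 × 10^-4 mol
[BrO3^-]_dilute = 1.506 × 10^-4 / 0.01006 = 0.01497 mol/L
[BrO3^-]_original = 0.01497 × 500.0/20.37 = 0.3675 mol/L

0.3675 mol/L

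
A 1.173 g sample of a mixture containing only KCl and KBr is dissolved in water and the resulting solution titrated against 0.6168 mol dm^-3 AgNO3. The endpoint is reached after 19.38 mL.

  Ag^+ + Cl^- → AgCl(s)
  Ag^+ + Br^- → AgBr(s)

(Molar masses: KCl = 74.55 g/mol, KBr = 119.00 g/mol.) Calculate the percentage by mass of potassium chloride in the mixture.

n(AgNO3) = 0.01938 × 0.6168 = 0.01195 mol
Let x = n(KCl), y = n(KBr).
Titrant: 1x + 1y = 0.01195;  mass: 74.55x + 119.00y = 1.173
Solving, x = 5.613 × 10^-3 mol, y = 6.341 × 10^-3 mol
mass of KCl = 5.613 × 10^-3 × 74.55 = 0.4184 g
% KCl = 0.4184 / 1.173 × 100 = 35.67 %

35.67 %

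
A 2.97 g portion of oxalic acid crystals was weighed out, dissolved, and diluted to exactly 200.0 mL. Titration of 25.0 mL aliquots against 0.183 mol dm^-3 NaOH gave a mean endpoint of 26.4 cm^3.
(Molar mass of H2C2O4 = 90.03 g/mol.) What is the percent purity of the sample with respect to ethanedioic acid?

58.6 %

H2C2O4 + 2 NaOH → Na2C2O4 + 2 H2O
n(NaOH) per titration = 0.0264 × 0.183 = 4.83 × 10^-3 mol
From the 1:2 ratio, n(H2C2O4) in each aliquot = 1/2 × 4.83 × 10^-3 = 2.42 × 10^-3 mol
n(H2C2O4) in the whole flask = 2.42 × 10^-3 × 200.0/25.0 = 0.0193 mol
mass of H2C2O4 = 0.0193 × 90.03 = 1.74 g
% H2C2O4 = 1.74 / 2.97 × 100 = 58.6 %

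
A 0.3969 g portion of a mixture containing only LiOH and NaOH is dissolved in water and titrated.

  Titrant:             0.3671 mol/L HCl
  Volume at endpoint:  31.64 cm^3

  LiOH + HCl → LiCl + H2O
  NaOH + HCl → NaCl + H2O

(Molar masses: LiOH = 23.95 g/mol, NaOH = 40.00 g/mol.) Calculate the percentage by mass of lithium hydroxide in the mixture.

n(HCl) = 0.03164 × 0.3671 = 0.01162 mol
Let x = n(LiOH), y = n(NaOH).
Titrant: 1x + 1y = 0.01162;  mass: 23.95x + 40.00y = 0.3969
Solving, x = 4.218 × 10^-3 mol, y = 7.397 × 10^-3 mol
mass of LiOH = 4.218 × 10^-3 × 23.95 = 0.1010 g
% LiOH = 0.1010 / 0.3969 × 100 = 25.45 %

25.45 %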